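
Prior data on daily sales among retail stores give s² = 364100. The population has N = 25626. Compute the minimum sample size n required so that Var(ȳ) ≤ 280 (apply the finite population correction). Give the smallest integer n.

1238

Without fpc, n₀ = s²/D = 364100/280 = 1300.3571.
With fpc, (1 − n/N)·s²/n ≤ D requires n ≥ n₀/(1 + n₀/N) = 1300.3571/(1 + 1300.3571/25626) = 1237.5588.
Rounding up, n = 1238.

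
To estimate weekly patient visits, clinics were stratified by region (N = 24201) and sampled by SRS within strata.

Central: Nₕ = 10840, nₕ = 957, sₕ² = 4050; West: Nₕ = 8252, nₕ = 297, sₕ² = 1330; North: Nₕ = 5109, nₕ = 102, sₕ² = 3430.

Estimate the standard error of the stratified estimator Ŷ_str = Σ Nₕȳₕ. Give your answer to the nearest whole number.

40094

Var(Ŷ_str) = Σₕ Nₕ²(1 − fₕ)sₕ²/nₕ.
Central: 10840²·(1 − 957/10840)·4050/957 = 4.5337875 × 10^8.
West: 8252²·(1 − 297/8252)·1330/297 = 2.939643 × 10^8.
North: 5109²·(1 − 102/5109)·3430/102 = 8.6021585 × 10^8.
Sum = 1.6075589 × 10^9.
SE = √(1.6075589 × 10^9) = 40094.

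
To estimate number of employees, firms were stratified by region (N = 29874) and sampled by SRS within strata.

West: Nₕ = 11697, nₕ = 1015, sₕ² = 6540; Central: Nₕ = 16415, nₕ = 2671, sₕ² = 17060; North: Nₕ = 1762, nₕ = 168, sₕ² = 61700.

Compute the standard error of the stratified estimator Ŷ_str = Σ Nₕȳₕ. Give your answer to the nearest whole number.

Var(Ŷ_str) = Σₕ Nₕ²(1 − fₕ)sₕ²/nₕ.
West: 11697²·(1 − 1015/11697)·6540/1015 = 8.050795 × 10^8.
Central: 16415²·(1 − 2671/16415)·17060/2671 = 1.440984 × 10^9.
North: 1762²·(1 − 168/1762)·61700/168 = 1.0315021 × 10^9.
Sum = 3.2775656 × 10^9.
SE = √(3.2775656 × 10^9) = 57250.

57250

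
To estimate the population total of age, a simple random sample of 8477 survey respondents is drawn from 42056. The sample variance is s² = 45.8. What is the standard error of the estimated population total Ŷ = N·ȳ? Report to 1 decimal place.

2762.2

Var(Ŷ) = N²·Var(ȳ) = N²·(1 − n/N)·s²/n.
f = 8477/42056 = 0.20156458; Var(ȳ) = 0.79843542·45.8/8477 = 0.0043138306.
Var(Ŷ) = 42056² · 0.0043138306 = 7.629903 × 10^6.
SE(Ŷ) = √(7.629903 × 10^6) = 2762.2.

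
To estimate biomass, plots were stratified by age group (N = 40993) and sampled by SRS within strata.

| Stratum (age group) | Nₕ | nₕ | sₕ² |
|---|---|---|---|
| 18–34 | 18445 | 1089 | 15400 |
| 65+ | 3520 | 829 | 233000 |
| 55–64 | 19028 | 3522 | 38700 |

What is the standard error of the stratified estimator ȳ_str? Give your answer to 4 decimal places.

2.4915

Var(ȳ_str) = Σₕ Wₕ²(1 − fₕ)sₕ²/nₕ with Wₕ = Nₕ/N, N = 40993.
18–34: Wₕ = 0.44995487; term = 0.44995487²·(1 − 0.05904039)·15400/1089 = 2.6940257.
65+: Wₕ = 0.08586832; term = 0.08586832²·(1 − 0.23551136)·233000/829 = 1.5843034.
55–64: Wₕ = 0.46417681; term = 0.46417681²·(1 − 0.18509565)·38700/3522 = 1.9292794.
Sum = 6.2076085.
SE = √(6.2076085) = 2.4915.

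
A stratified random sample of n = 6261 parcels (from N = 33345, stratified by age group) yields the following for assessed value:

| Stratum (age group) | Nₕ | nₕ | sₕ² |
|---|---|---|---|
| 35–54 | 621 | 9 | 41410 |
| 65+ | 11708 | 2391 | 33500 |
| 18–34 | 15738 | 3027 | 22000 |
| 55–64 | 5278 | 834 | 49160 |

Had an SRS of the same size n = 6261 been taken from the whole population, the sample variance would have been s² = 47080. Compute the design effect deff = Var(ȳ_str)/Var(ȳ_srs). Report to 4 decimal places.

0.9002

Var(ȳ_str) = Σ Wₕ²(1−fₕ)sₕ²/nₕ with Wₕ = Nₕ/33345:
  35–54: (621/33345)²·(1−9/621)·41410/9 = 1.5726943
  65+: (11708/33345)²·(1−2391/11708)·33500/2391 = 1.3745565
  18–34: (15738/33345)²·(1−3027/15738)·22000/3027 = 1.3076095
  55–64: (5278/33345)²·(1−834/5278)·49160/834 = 1.2434485
  → Var(ȳ_str) = 5.4983088.
Var(ȳ_srs) = (1 − 6261/33345)·47080/6261 = 6.1076597.
deff = 5.4983088 / 6.1076597 = 0.9002.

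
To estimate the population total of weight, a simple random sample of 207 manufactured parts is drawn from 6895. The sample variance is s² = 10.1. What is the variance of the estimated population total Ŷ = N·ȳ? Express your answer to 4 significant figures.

2.250 × 10^6

Var(Ŷ) = N²·Var(ȳ) = N²·(1 − n/N)·s²/n.
f = 207/6895 = 0.03002175; Var(ȳ) = 0.96997825·10.1/207 = 0.047327441.
Var(Ŷ) = 6895² · 0.047327441 = 2.2499951 × 10^6.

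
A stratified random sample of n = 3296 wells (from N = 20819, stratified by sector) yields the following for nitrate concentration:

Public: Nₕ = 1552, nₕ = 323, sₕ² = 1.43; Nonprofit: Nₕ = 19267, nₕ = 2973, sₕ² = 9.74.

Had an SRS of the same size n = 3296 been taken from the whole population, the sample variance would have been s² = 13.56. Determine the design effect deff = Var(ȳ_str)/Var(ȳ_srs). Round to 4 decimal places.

0.6909

Var(ȳ_str) = Σ Wₕ²(1−fₕ)sₕ²/nₕ with Wₕ = Nₕ/20819:
  Public: (1552/20819)²·(1−323/1552)·1.43/323 = 1.948307 × 10^-5
  Nonprofit: (19267/20819)²·(1−2973/19267)·9.74/2973 = 0.0023729366
  → Var(ȳ_str) = 0.0023924197.
Var(ȳ_srs) = (1 − 3296/20819)·13.56/3296 = 0.0034627496.
deff = 0.0023924197 / 0.0034627496 = 0.6909.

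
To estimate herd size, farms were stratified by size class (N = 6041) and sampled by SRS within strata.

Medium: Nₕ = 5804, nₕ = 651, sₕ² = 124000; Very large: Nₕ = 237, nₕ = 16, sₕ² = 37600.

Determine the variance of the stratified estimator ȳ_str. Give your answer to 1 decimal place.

159.5

Var(ȳ_str) = Σₕ Wₕ²(1 − fₕ)sₕ²/nₕ with Wₕ = Nₕ/N, N = 6041.
Medium: Wₕ = 0.96076808; term = 0.96076808²·(1 − 0.11216402)·124000/651 = 156.10276.
Very large: Wₕ = 0.03923192; term = 0.03923192²·(1 − 0.06751055)·37600/16 = 3.3728017.
Sum = 159.47556.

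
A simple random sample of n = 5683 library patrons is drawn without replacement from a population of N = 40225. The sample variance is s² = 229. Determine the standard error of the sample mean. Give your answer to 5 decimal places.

Under SRS without replacement, Var(ȳ) = (1 − f)·s²/n with f = n/N = 5683/40225 = 0.14128030.
Var(ȳ) = (1 − 0.14128030)·229/5683 = 0.85871970·0.040295619 = 0.034602642.
SE(ȳ) = √(0.034602642) = 0.18602.

0.18602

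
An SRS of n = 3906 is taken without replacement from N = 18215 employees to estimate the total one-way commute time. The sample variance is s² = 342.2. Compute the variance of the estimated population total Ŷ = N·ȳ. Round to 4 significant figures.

2.283 × 10^7

Var(Ŷ) = N²·Var(ȳ) = N²·(1 − n/N)·s²/n.
f = 3906/18215 = 0.21443865; Var(ȳ) = 0.78556135·342.2/3906 = 0.068822093.
Var(Ŷ) = 18215² · 0.068822093 = 2.2834222 × 10^7.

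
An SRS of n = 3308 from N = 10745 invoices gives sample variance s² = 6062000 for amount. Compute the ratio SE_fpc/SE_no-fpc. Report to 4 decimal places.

0.8319

f = n/N = 3308/10745 = 0.30786412.
SE_no-fpc = √(s²/n) = 42.808027; SE_fpc = √((1−f)s²/n) = 35.614012.
Ratio = √(1−f) = 0.83194704.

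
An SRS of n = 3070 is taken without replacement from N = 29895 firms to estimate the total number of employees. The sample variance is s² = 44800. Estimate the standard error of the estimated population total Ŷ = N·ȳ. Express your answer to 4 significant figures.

108200

Var(Ŷ) = N²·Var(ȳ) = N²·(1 − n/N)·s²/n.
f = 3070/29895 = 0.10269276; Var(ȳ) = 0.89730724·44800/3070 = 13.094256.
Var(Ŷ) = 29895² · 13.094256 = 1.1702481 × 10^10.
SE(Ŷ) = √(1.1702481 × 10^10) = 108200.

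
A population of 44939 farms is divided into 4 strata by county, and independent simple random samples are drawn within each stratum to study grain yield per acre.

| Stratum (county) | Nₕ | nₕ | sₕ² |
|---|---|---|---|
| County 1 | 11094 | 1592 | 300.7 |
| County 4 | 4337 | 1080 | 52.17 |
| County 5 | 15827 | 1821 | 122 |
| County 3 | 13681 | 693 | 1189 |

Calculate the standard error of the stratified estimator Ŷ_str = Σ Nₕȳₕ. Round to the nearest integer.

18448

Var(Ŷ_str) = Σₕ Nₕ²(1 − fₕ)sₕ²/nₕ.
County 1: 11094²·(1 − 1592/11094)·300.7/1592 = 1.9911022 × 10^7.
County 4: 4337²·(1 − 1080/4337)·52.17/1080 = 682345.39.
County 5: 15827²·(1 − 1821/15827)·122/1821 = 1.4851236 × 10^7.
County 3: 13681²·(1 − 693/13681)·1189/693 = 3.0486582 × 10^8.
Sum = 3.4031042 × 10^8.
SE = √(3.4031042 × 10^8) = 18448.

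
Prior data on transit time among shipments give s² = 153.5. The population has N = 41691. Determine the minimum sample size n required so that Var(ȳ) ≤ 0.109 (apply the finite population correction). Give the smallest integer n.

Without fpc, n₀ = s²/D = 153.5/0.109 = 1408.2569.
With fpc, (1 − n/N)·s²/n ≤ D requires n ≥ n₀/(1 + n₀/N) = 1408.2569/(1 + 1408.2569/41691) = 1362.2425.
Rounding up, n = 1363.

1363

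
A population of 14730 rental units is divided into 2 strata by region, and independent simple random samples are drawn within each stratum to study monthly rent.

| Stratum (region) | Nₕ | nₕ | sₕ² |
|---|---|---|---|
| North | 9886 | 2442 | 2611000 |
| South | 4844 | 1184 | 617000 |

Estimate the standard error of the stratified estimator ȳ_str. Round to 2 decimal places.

Var(ȳ_str) = Σₕ Wₕ²(1 − fₕ)sₕ²/nₕ with Wₕ = Nₕ/N, N = 14730.
North: Wₕ = 0.67114732; term = 0.67114732²·(1 − 0.24701598)·2611000/2442 = 362.64583.
South: Wₕ = 0.32885268; term = 0.32885268²·(1 − 0.24442609)·617000/1184 = 42.580738.
Sum = 405.22657.
SE = √(405.22657) = 20.13.

20.13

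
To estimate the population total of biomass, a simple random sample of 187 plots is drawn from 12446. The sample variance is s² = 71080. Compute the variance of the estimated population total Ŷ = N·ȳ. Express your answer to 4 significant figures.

Var(Ŷ) = N²·Var(ȳ) = N²·(1 − n/N)·s²/n.
f = 187/12446 = 0.01502491; Var(ȳ) = 0.98497509·71080/187 = 374.39588.
Var(Ŷ) = 12446² · 374.39588 = 5.7995014 × 10^10.

5.800 × 10^10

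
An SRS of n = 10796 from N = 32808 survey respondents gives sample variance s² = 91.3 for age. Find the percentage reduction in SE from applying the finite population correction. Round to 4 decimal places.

f = n/N = 10796/32808 = 0.32906608.
SE_no-fpc = √(s²/n) = 0.091961056; SE_fpc = √((1−f)s²/n) = 0.075325812.
Ratio = √(1−f) = 0.81910556. Reduction = 100·(1 − 0.81910556) = 18.0894%.

18.0894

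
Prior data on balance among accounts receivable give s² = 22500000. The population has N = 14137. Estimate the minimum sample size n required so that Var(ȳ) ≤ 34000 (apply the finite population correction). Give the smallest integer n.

Without fpc, n₀ = s²/D = 22500000/34000 = 661.7647.
With fpc, (1 − n/N)·s²/n ≤ D requires n ≥ n₀/(1 + n₀/N) = 661.7647/(1 + 661.7647/14137) = 632.1722.
Rounding up, n = 633.

633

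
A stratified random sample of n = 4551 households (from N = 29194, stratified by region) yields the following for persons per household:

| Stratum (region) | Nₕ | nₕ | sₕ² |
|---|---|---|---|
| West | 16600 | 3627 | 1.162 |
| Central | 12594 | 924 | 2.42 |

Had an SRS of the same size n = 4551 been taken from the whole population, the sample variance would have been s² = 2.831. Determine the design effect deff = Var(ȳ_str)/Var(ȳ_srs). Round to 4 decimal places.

Var(ȳ_str) = Σ Wₕ²(1−fₕ)sₕ²/nₕ with Wₕ = Nₕ/29194:
  West: (16600/29194)²·(1−3627/16600)·1.162/3627 = 8.0950563 × 10^-5
  Central: (12594/29194)²·(1−924/12594)·2.42/924 = 4.5163827 × 10^-4
  → Var(ȳ_str) = 5.3258883 × 10^-4.
Var(ȳ_srs) = (1 − 4551/29194)·2.831/4551 = 5.250891 × 10^-4.
deff = (5.3258883 × 10^-4) / (5.250891 × 10^-4) = 1.0143.

1.0143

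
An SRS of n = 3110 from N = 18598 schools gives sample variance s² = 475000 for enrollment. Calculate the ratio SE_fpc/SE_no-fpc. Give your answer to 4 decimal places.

f = n/N = 3110/18598 = 0.16722228.
SE_no-fpc = √(s²/n) = 12.358524; SE_fpc = √((1−f)s²/n) = 11.277976.
Ratio = √(1−f) = 0.91256656.

0.9126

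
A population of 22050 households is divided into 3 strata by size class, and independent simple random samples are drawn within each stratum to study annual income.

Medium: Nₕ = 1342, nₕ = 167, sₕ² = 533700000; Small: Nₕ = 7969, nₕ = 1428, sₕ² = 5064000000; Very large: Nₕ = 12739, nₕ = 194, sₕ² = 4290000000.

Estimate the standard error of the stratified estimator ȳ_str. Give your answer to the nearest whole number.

2767

Var(ȳ_str) = Σₕ Wₕ²(1 − fₕ)sₕ²/nₕ with Wₕ = Nₕ/N, N = 22050.
Medium: Wₕ = 0.06086168; term = 0.06086168²·(1 − 0.12444113)·533700000/167 = 10364.633.
Small: Wₕ = 0.36140590; term = 0.36140590²·(1 − 0.17919438)·5064000000/1428 = 380186.14.
Very large: Wₕ = 0.57773243; term = 0.57773243²·(1 − 0.01522882)·4290000000/194 = 7.268493 × 10^6.
Sum = 7.6590438 × 10^6.
SE = √(7.6590438 × 10^6) = 2767.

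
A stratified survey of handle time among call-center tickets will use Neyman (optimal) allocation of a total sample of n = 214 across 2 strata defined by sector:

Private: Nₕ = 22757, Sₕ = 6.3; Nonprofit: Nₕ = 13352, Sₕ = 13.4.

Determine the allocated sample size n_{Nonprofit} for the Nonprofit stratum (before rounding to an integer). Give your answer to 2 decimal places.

Neyman allocation: nₕ = n·NₕSₕ / Σⱼ NⱼSⱼ.
Σ NⱼSⱼ = 22757·6.3 + 13352·13.4 = 322285.9.
n_{Nonprofit} = 214·13352·13.4 / 322285.9 = 118.80.

118.80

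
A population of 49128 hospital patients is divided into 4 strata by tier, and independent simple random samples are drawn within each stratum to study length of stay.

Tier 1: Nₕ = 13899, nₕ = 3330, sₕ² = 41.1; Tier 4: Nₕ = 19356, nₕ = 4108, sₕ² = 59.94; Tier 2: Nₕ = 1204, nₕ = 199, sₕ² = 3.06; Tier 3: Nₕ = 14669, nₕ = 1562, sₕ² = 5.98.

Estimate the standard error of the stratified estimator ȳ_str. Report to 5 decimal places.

Var(ȳ_str) = Σₕ Wₕ²(1 − fₕ)sₕ²/nₕ with Wₕ = Nₕ/N, N = 49128.
Tier 1: Wₕ = 0.28291402; term = 0.28291402²·(1 − 0.23958558)·41.1/3330 = 7.5120224 × 10^-4.
Tier 4: Wₕ = 0.39399121; term = 0.39399121²·(1 − 0.21223393)·59.94/4108 = 0.0017842538.
Tier 2: Wₕ = 0.02450741; term = 0.02450741²·(1 − 0.16528239)·3.06/199 = 7.7090832 × 10^-6.
Tier 3: Wₕ = 0.29858736; term = 0.29858736²·(1 − 0.10648306)·5.98/1562 = 3.0497609 × 10^-4.
Sum = 0.0028481412.
SE = √(0.0028481412) = 0.05337.

0.05337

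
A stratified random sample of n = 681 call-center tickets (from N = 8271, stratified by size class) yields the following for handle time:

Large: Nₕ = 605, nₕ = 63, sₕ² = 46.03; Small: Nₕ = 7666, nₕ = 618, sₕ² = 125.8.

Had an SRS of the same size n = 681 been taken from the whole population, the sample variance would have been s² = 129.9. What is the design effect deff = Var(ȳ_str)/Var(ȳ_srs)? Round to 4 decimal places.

Var(ȳ_str) = Σ Wₕ²(1−fₕ)sₕ²/nₕ with Wₕ = Nₕ/8271:
  Large: (605/8271)²·(1−63/605)·46.03/63 = 0.0035021847
  Small: (7666/8271)²·(1−618/7666)·125.8/618 = 0.16077216
  → Var(ȳ_str) = 0.16427434.
Var(ȳ_srs) = (1 − 681/8271)·129.9/681 = 0.17504342.
deff = 0.16427434 / 0.17504342 = 0.9385.

0.9385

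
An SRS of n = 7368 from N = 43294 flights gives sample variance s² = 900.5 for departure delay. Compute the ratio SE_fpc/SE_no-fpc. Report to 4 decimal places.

f = n/N = 7368/43294 = 0.17018525.
SE_no-fpc = √(s²/n) = 0.34959648; SE_fpc = √((1−f)s²/n) = 0.31846201.
Ratio = √(1−f) = 0.91094169.

0.9109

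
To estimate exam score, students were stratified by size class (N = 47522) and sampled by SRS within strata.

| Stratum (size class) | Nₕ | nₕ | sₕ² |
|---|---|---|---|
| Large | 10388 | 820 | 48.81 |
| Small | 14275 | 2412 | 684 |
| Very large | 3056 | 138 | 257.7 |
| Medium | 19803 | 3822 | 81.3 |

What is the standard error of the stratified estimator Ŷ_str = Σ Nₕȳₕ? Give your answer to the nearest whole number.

8793

Var(Ŷ_str) = Σₕ Nₕ²(1 − fₕ)sₕ²/nₕ.
Large: 10388²·(1 − 820/10388)·48.81/820 = 5.9162711 × 10^6.
Small: 14275²·(1 − 2412/14275)·684/2412 = 4.8023018 × 10^7.
Very large: 3056²·(1 − 138/3056)·257.7/138 = 1.665229 × 10^7.
Medium: 19803²·(1 − 3822/19803)·81.3/3822 = 6.7318558 × 10^6.
Sum = 7.7323435 × 10^7.
SE = √(7.7323435 × 10^7) = 8793.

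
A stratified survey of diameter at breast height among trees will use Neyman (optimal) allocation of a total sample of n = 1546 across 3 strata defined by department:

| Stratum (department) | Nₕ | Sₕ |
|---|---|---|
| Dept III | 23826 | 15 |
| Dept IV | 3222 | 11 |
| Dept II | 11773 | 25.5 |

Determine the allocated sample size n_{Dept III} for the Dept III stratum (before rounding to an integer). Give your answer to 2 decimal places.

Neyman allocation: nₕ = n·NₕSₕ / Σⱼ NⱼSⱼ.
Σ NⱼSⱼ = 23826·15 + 3222·11 + 11773·25.5 = 693043.5.
n_{Dept III} = 1546·23826·15 / 693043.5 = 797.24.

797.24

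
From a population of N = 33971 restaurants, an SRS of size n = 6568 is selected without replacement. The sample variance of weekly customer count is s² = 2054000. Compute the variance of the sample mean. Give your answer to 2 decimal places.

252.27

Under SRS without replacement, Var(ȳ) = (1 − f)·s²/n with f = n/N = 6568/33971 = 0.19334138.
Var(ȳ) = (1 − 0.19334138)·2054000/6568 = 0.80665862·312.72838 = 252.26504.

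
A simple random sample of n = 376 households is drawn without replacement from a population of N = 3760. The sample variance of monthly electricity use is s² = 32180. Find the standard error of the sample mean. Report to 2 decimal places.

Under SRS without replacement, Var(ȳ) = (1 − f)·s²/n with f = n/N = 376/3760 = 0.10000000.
Var(ȳ) = (1 − 0.10000000)·32180/376 = 0.90000000·85.585106 = 77.026596.
SE(ȳ) = √(77.026596) = 8.78.

8.78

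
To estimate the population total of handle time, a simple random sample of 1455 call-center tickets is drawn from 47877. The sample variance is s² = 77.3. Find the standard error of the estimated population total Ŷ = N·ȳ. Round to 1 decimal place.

Var(Ŷ) = N²·Var(ȳ) = N²·(1 − n/N)·s²/n.
f = 1455/47877 = 0.03039038; Var(ȳ) = 0.96960962·77.3/1455 = 0.051512594.
Var(Ŷ) = 47877² · 0.051512594 = 1.1807754 × 10^8.
SE(Ŷ) = √(1.1807754 × 10^8) = 10866.3.

10866.3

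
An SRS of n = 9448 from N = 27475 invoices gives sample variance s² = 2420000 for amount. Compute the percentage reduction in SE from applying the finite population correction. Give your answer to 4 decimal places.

18.9985

f = n/N = 9448/27475 = 0.34387625.
SE_no-fpc = √(s²/n) = 16.004339; SE_fpc = √((1−f)s²/n) = 12.963749.
Ratio = √(1−f) = 0.81001466. Reduction = 100·(1 − 0.81001466) = 18.9985%.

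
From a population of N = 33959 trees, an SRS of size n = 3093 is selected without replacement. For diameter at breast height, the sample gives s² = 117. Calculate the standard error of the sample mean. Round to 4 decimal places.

0.1854

Under SRS without replacement, Var(ȳ) = (1 − f)·s²/n with f = n/N = 3093/33959 = 0.09108042.
Var(ȳ) = (1 − 0.09108042)·117/3093 = 0.90891958·0.037827352 = 0.034382021.
SE(ȳ) = √(0.034382021) = 0.1854.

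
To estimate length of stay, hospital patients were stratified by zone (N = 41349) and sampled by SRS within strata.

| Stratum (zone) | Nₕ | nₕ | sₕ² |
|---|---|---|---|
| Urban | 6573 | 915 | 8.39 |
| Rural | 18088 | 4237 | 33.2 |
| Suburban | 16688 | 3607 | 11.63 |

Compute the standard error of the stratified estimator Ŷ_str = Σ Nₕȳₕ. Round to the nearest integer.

Var(Ŷ_str) = Σₕ Nₕ²(1 − fₕ)sₕ²/nₕ.
Urban: 6573²·(1 − 915/6573)·8.39/915 = 341010.26.
Rural: 18088²·(1 − 4237/18088)·33.2/4237 = 1.9631401 × 10^6.
Suburban: 16688²·(1 − 3607/16688)·11.63/3607 = 703847.88.
Sum = 3.0079982 × 10^6.
SE = √(3.0079982 × 10^6) = 1734.

1734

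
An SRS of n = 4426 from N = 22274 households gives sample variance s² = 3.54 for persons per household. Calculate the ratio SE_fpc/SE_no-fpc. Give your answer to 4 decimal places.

0.8951

f = n/N = 4426/22274 = 0.19870701.
SE_no-fpc = √(s²/n) = 0.028281076; SE_fpc = √((1−f)s²/n) = 0.025315797.
Ratio = √(1−f) = 0.89514970.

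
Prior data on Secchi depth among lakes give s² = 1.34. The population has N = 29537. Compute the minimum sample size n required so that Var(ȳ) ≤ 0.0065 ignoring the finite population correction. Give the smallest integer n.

207

Without fpc, n₀ = s²/D = 1.34/0.0065 = 206.1538.
Rounding up, n = 207.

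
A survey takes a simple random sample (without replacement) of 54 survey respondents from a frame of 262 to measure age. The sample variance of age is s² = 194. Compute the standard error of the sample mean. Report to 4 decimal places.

1.6888

Under SRS without replacement, Var(ȳ) = (1 − f)·s²/n with f = n/N = 54/262 = 0.20610687.
Var(ȳ) = (1 − 0.20610687)·194/54 = 0.79389313·3.5925926 = 2.8521346.
SE(ȳ) = √(2.8521346) = 1.6888.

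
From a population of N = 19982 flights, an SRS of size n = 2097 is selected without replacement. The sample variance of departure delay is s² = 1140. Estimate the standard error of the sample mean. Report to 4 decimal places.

0.6976

Under SRS without replacement, Var(ȳ) = (1 − f)·s²/n with f = n/N = 2097/19982 = 0.10494445.
Var(ȳ) = (1 − 0.10494445)·1140/2097 = 0.89505555·0.54363376 = 0.48658242.
SE(ȳ) = √(0.48658242) = 0.6976.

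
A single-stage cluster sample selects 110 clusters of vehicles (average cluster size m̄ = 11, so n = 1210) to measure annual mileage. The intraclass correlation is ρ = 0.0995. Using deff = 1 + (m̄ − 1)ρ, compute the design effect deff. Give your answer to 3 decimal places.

1.995

deff = 1 + (11 − 1)·0.0995 = 1 + 0.995 = 1.995.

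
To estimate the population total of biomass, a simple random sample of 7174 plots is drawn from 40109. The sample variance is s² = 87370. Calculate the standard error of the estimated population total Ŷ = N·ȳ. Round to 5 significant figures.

Var(Ŷ) = N²·Var(ȳ) = N²·(1 − n/N)·s²/n.
f = 7174/40109 = 0.17886260; Var(ȳ) = 0.82113740·87370/7174 = 10.000387.
Var(Ŷ) = 40109² · 10.000387 = 1.6087941 × 10^10.
SE(Ŷ) = √(1.6087941 × 10^10) = 126840.

126840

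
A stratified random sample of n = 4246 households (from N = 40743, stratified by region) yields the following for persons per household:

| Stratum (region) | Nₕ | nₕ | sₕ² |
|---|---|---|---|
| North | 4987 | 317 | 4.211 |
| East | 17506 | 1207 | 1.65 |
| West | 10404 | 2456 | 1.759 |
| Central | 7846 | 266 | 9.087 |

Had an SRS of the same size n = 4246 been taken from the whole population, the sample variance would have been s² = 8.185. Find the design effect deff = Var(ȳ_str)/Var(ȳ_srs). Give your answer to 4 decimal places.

0.9734

Var(ȳ_str) = Σ Wₕ²(1−fₕ)sₕ²/nₕ with Wₕ = Nₕ/40743:
  North: (4987/40743)²·(1−317/4987)·4.211/317 = 1.8637009 × 10^-4
  East: (17506/40743)²·(1−1207/17506)·1.65/1207 = 2.3497332 × 10^-4
  West: (10404/40743)²·(1−2456/10404)·1.759/2456 = 3.567711 × 10^-5
  Central: (7846/40743)²·(1−266/7846)·9.087/266 = 0.0012239126
  → Var(ȳ_str) = 0.0016809331.
Var(ȳ_srs) = (1 − 4246/40743)·8.185/4246 = 0.0017268033.
deff = 0.0016809331 / 0.0017268033 = 0.9734.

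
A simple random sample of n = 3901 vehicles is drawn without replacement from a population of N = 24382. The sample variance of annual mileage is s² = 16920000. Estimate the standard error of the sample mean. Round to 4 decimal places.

Under SRS without replacement, Var(ȳ) = (1 − f)·s²/n with f = n/N = 3901/24382 = 0.15999508.
Var(ȳ) = (1 − 0.15999508)·16920000/3901 = 0.84000492·4337.3494 = 3643.3948.
SE(ȳ) = √(3643.3948) = 60.3605.

60.3605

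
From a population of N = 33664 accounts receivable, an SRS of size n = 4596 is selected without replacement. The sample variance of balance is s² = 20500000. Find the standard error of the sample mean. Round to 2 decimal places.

Under SRS without replacement, Var(ȳ) = (1 − f)·s²/n with f = n/N = 4596/33664 = 0.13652567.
Var(ȳ) = (1 − 0.13652567)·20500000/4596 = 0.86347433·4460.4003 = 3851.4412.
SE(ȳ) = √(3851.4412) = 62.06.

62.06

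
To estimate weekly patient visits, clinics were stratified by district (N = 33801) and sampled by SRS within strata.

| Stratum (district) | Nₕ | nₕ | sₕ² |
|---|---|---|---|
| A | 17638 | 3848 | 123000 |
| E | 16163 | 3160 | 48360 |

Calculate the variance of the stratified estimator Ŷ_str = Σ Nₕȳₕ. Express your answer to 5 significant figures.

1.0991 × 10^10

Var(Ŷ_str) = Σₕ Nₕ²(1 − fₕ)sₕ²/nₕ.
A: 17638²·(1 − 3848/17638)·123000/3848 = 7.7747002 × 10^9.
E: 16163²·(1 − 3160/16163)·48360/3160 = 3.2163607 × 10^9.
Sum = 1.0991061 × 10^10.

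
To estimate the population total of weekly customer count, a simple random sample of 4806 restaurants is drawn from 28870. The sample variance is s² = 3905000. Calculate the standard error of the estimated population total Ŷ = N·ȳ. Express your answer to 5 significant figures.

Var(Ŷ) = N²·Var(ȳ) = N²·(1 − n/N)·s²/n.
f = 4806/28870 = 0.16647038; Var(ȳ) = 0.83352962·3905000/4806 = 677.26449.
Var(Ŷ) = 28870² · 677.26449 = 5.6448431 × 10^11.
SE(Ŷ) = √(5.6448431 × 10^11) = 751320.

751320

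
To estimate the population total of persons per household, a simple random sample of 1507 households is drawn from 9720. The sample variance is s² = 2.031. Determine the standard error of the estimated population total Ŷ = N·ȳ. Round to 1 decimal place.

328.0

Var(Ŷ) = N²·Var(ȳ) = N²·(1 − n/N)·s²/n.
f = 1507/9720 = 0.15504115; Var(ȳ) = 0.84495885·2.031/1507 = 0.0011387601.
Var(Ŷ) = 9720² · 0.0011387601 = 107588.23.
SE(Ŷ) = √(107588.23) = 328.0.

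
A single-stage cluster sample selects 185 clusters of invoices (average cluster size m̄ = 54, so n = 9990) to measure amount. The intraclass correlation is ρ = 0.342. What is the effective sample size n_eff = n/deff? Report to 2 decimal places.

522.33

deff = 1 + (54 − 1)·0.342 = 1 + 18.126 = 19.126.
n_eff = 9990 / 19.126 = 522.33.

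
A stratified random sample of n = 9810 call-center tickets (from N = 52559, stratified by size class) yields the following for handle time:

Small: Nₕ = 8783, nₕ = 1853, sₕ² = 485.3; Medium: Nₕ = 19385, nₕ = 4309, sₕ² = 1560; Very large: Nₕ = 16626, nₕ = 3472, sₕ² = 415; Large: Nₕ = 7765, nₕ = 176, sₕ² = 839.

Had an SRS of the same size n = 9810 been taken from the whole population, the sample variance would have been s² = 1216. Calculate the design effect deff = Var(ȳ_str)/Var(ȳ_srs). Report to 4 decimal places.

Var(ȳ_str) = Σ Wₕ²(1−fₕ)sₕ²/nₕ with Wₕ = Nₕ/52559:
  Small: (8783/52559)²·(1−1853/8783)·485.3/1853 = 0.0057705446
  Medium: (19385/52559)²·(1−4309/19385)·1560/4309 = 0.038300624
  Very large: (16626/52559)²·(1−3472/16626)·415/3472 = 0.0094628032
  Large: (7765/52559)²·(1−176/7765)·839/176 = 0.10169067
  → Var(ȳ_str) = 0.15522464.
Var(ȳ_srs) = (1 − 9810/52559)·1216/9810 = 0.10081924.
deff = 0.15522464 / 0.10081924 = 1.5396.

1.5396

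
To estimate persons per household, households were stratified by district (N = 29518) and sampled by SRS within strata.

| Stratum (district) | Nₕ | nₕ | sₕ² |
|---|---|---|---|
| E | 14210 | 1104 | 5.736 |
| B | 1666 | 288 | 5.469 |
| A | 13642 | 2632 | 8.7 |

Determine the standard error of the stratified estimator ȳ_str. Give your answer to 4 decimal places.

Var(ȳ_str) = Σₕ Wₕ²(1 − fₕ)sₕ²/nₕ with Wₕ = Nₕ/N, N = 29518.
E: Wₕ = 0.48140118; term = 0.48140118²·(1 − 0.07769177)·5.736/1104 = 0.0011105304.
B: Wₕ = 0.05644014; term = 0.05644014²·(1 − 0.17286915)·5.469/288 = 5.0034066 × 10^-5.
A: Wₕ = 0.46215868; term = 0.46215868²·(1 − 0.19293359)·8.7/2632 = 5.6980319 × 10^-4.
Sum = 0.0017303677.
SE = √(0.0017303677) = 0.0416.

0.0416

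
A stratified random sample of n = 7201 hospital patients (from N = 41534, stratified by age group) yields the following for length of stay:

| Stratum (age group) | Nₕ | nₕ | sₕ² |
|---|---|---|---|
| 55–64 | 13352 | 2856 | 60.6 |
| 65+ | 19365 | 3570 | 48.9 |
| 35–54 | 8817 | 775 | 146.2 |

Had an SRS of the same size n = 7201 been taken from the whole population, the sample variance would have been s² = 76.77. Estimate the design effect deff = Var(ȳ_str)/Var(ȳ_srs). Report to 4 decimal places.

Var(ȳ_str) = Σ Wₕ²(1−fₕ)sₕ²/nₕ with Wₕ = Nₕ/41534:
  55–64: (13352/41534)²·(1−2856/13352)·60.6/2856 = 0.001723761
  65+: (19365/41534)²·(1−3570/19365)·48.9/3570 = 0.0024286798
  35–54: (8817/41534)²·(1−775/8817)·146.2/775 = 0.0077539512
  → Var(ȳ_str) = 0.011906392.
Var(ȳ_srs) = (1 − 7201/41534)·76.77/7201 = 0.0088126541.
deff = 0.011906392 / 0.0088126541 = 1.3511.

1.3511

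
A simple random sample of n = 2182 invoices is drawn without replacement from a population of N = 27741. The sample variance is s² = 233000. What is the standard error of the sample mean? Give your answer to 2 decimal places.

9.92

Under SRS without replacement, Var(ȳ) = (1 − f)·s²/n with f = n/N = 2182/27741 = 0.07865614.
Var(ȳ) = (1 − 0.07865614)·233000/2182 = 0.92134386·106.78277 = 98.383648.
SE(ȳ) = √(98.383648) = 9.92.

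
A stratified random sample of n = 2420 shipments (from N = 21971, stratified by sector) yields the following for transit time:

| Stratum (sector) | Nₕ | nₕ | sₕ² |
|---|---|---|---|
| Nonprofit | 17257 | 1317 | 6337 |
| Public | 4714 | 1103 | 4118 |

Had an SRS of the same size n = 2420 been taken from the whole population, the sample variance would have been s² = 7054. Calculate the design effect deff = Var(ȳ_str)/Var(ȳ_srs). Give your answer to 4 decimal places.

1.1078

Var(ȳ_str) = Σ Wₕ²(1−fₕ)sₕ²/nₕ with Wₕ = Nₕ/21971:
  Nonprofit: (17257/21971)²·(1−1317/17257)·6337/1317 = 2.7419018
  Public: (4714/21971)²·(1−1103/4714)·4118/1103 = 0.13165224
  → Var(ȳ_str) = 2.873554.
Var(ȳ_srs) = (1 − 2420/21971)·7054/2420 = 2.5938165.
deff = 2.873554 / 2.5938165 = 1.1078.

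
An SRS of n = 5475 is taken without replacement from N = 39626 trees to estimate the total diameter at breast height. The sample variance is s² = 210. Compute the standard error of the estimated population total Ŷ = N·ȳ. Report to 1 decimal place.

7204.6

Var(Ŷ) = N²·Var(ȳ) = N²·(1 − n/N)·s²/n.
f = 5475/39626 = 0.13816686; Var(ȳ) = 0.86183314·210/5475 = 0.033056614.
Var(Ŷ) = 39626² · 0.033056614 = 5.1906152 × 10^7.
SE(Ŷ) = √(5.1906152 × 10^7) = 7204.6.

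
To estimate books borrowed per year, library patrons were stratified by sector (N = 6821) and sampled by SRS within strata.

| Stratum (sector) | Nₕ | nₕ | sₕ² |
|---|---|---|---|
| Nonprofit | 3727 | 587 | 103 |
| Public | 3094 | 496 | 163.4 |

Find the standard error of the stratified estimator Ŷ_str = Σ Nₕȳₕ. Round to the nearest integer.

2168

Var(Ŷ_str) = Σₕ Nₕ²(1 − fₕ)sₕ²/nₕ.
Nonprofit: 3727²·(1 − 587/3727)·103/587 = 2.0534691 × 10^6.
Public: 3094²·(1 − 496/3094)·163.4/496 = 2.6480723 × 10^6.
Sum = 4.7015414 × 10^6.
SE = √(4.7015414 × 10^6) = 2168.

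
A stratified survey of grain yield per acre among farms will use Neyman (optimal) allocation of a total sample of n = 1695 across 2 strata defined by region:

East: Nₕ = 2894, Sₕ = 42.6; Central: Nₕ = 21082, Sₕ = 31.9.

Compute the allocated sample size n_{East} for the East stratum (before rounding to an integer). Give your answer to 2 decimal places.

262.59

Neyman allocation: nₕ = n·NₕSₕ / Σⱼ NⱼSⱼ.
Σ NⱼSⱼ = 2894·42.6 + 21082·31.9 = 795800.2.
n_{East} = 1695·2894·42.6 / 795800.2 = 262.59.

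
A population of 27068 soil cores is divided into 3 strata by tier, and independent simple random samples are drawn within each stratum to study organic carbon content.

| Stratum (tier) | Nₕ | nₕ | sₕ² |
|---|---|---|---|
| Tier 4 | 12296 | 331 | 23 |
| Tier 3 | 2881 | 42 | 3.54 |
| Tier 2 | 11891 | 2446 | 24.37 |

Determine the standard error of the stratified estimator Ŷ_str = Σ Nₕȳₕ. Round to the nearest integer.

Var(Ŷ_str) = Σₕ Nₕ²(1 − fₕ)sₕ²/nₕ.
Tier 4: 12296²·(1 − 331/12296)·23/331 = 1.0222954 × 10^7.
Tier 3: 2881²·(1 − 42/2881)·3.54/42 = 689386.26.
Tier 2: 11891²·(1 − 2446/11891)·24.37/2446 = 1.1189725 × 10^6.
Sum = 1.2031313 × 10^7.
SE = √(1.2031313 × 10^7) = 3469.

3469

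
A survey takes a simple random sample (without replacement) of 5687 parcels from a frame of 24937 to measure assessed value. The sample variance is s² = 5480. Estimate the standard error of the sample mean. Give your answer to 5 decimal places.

Under SRS without replacement, Var(ȳ) = (1 − f)·s²/n with f = n/N = 5687/24937 = 0.22805470.
Var(ȳ) = (1 − 0.22805470)·5480/5687 = 0.77194530·0.9636012 = 0.74384742.
SE(ȳ) = √(0.74384742) = 0.86247.

0.86247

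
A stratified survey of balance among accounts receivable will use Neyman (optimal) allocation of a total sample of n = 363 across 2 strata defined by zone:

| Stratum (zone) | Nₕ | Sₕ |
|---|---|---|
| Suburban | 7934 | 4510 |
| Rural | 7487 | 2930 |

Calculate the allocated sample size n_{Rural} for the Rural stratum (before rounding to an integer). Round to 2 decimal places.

Neyman allocation: nₕ = n·NₕSₕ / Σⱼ NⱼSⱼ.
Σ NⱼSⱼ = 7934·4510 + 7487·2930 = 5.771925 × 10^7.
n_{Rural} = 363·7487·2930 / (5.771925 × 10^7) = 137.96.

137.96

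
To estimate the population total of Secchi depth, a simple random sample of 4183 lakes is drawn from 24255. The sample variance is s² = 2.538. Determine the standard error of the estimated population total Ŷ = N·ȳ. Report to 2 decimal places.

543.50

Var(Ŷ) = N²·Var(ȳ) = N²·(1 − n/N)·s²/n.
f = 4183/24255 = 0.17245929; Var(ȳ) = 0.82754071·2.538/4183 = 5.0210335 × 10^-4.
Var(Ŷ) = 24255² · (5.0210335 × 10^-4) = 295389.92.
SE(Ŷ) = √(295389.92) = 543.50.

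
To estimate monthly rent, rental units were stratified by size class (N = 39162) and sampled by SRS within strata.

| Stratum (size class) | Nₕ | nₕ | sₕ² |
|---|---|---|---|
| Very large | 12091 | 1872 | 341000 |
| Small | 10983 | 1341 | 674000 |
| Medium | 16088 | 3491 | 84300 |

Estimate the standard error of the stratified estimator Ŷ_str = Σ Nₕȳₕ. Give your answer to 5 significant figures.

283950

Var(Ŷ_str) = Σₕ Nₕ²(1 − fₕ)sₕ²/nₕ.
Very large: 12091²·(1 − 1872/12091)·341000/1872 = 2.250708 × 10^10.
Small: 10983²·(1 − 1341/10983)·674000/1341 = 5.3225436 × 10^10.
Medium: 16088²·(1 − 3491/16088)·84300/3491 = 4.8938078 × 10^9.
Sum = 8.0626324 × 10^10.
SE = √(8.0626324 × 10^10) = 283950.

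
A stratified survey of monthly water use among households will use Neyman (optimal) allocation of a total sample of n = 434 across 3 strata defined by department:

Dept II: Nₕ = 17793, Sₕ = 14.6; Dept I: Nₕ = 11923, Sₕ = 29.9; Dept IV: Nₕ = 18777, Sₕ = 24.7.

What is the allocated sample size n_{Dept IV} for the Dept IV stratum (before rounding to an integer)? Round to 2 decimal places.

Neyman allocation: nₕ = n·NₕSₕ / Σⱼ NⱼSⱼ.
Σ NⱼSⱼ = 17793·14.6 + 11923·29.9 + 18777·24.7 = 1.0800674 × 10^6.
n_{Dept IV} = 434·18777·24.7 / (1.0800674 × 10^6) = 186.36.

186.36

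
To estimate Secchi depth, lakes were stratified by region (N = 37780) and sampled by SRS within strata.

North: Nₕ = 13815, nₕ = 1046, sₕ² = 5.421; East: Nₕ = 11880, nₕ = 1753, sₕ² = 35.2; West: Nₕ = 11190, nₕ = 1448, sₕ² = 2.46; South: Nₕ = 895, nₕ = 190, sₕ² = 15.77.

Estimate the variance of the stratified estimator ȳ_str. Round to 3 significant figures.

Var(ȳ_str) = Σₕ Wₕ²(1 − fₕ)sₕ²/nₕ with Wₕ = Nₕ/N, N = 37780.
North: Wₕ = 0.36566967; term = 0.36566967²·(1 − 0.07571480)·5.421/1046 = 6.4051837 × 10^-4.
East: Wₕ = 0.31445209; term = 0.31445209²·(1 − 0.14755892)·35.2/1753 = 0.0016925211.
West: Wₕ = 0.29618846; term = 0.29618846²·(1 − 0.12940125)·2.46/1448 = 1.2975403 × 10^-4.
South: Wₕ = 0.02368978; term = 0.02368978²·(1 − 0.21229050)·15.77/190 = 3.6691574 × 10^-5.
Sum = 0.0024994851.

0.00250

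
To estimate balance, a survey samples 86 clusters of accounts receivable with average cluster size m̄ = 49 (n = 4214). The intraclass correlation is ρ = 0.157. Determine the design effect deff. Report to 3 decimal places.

deff = 1 + (49 − 1)·0.157 = 1 + 7.536 = 8.536.

8.536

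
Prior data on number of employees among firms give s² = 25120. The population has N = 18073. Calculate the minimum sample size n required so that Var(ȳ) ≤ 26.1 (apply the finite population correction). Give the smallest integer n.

914

Without fpc, n₀ = s²/D = 25120/26.1 = 962.4521.
With fpc, (1 − n/N)·s²/n ≤ D requires n ≥ n₀/(1 + n₀/N) = 962.4521/(1 + 962.4521/18073) = 913.7895.
Rounding up, n = 914.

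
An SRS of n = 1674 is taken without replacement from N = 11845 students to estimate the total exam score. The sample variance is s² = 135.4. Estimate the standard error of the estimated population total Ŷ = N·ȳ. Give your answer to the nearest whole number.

3122

Var(Ŷ) = N²·Var(ȳ) = N²·(1 − n/N)·s²/n.
f = 1674/11845 = 0.14132545; Var(ȳ) = 0.85867455·135.4/1674 = 0.069453126.
Var(Ŷ) = 11845² · 0.069453126 = 9.7445531 × 10^6.
SE(Ŷ) = √(9.7445531 × 10^6) = 3122.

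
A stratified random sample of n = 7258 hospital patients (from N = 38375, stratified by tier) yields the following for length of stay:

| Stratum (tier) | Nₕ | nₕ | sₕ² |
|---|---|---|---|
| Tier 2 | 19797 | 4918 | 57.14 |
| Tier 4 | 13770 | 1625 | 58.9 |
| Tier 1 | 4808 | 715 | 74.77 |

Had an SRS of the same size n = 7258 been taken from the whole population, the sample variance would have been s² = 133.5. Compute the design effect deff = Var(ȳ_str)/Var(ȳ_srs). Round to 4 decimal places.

Var(ȳ_str) = Σ Wₕ²(1−fₕ)sₕ²/nₕ with Wₕ = Nₕ/38375:
  Tier 2: (19797/38375)²·(1−4918/19797)·57.14/4918 = 0.0023239569
  Tier 4: (13770/38375)²·(1−1625/13770)·58.9/1625 = 0.0041162014
  Tier 1: (4808/38375)²·(1−715/4808)·74.77/715 = 0.0013974323
  → Var(ȳ_str) = 0.0078375906.
Var(ȳ_srs) = (1 − 7258/38375)·133.5/7258 = 0.014914669.
deff = 0.0078375906 / 0.014914669 = 0.5255.

0.5255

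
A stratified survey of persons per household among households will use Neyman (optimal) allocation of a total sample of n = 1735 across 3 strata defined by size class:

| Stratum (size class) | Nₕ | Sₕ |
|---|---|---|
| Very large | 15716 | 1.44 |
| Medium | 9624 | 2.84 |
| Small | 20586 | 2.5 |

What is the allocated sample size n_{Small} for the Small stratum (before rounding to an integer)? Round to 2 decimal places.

Neyman allocation: nₕ = n·NₕSₕ / Σⱼ NⱼSⱼ.
Σ NⱼSⱼ = 15716·1.44 + 9624·2.84 + 20586·2.5 = 101428.2.
n_{Small} = 1735·20586·2.5 / 101428.2 = 880.34.

880.34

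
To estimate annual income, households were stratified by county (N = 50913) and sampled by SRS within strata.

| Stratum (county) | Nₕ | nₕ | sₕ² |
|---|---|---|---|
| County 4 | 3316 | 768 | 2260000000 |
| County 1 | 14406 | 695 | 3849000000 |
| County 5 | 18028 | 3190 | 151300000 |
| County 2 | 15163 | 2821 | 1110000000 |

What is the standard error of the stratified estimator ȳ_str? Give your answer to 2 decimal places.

Var(ȳ_str) = Σₕ Wₕ²(1 − fₕ)sₕ²/nₕ with Wₕ = Nₕ/N, N = 50913.
County 4: Wₕ = 0.06513071; term = 0.06513071²·(1 − 0.23160434)·2260000000/768 = 9591.8811.
County 1: Wₕ = 0.28295327; term = 0.28295327²·(1 − 0.04824379)·3849000000/695 = 422005.66.
County 5: Wₕ = 0.35409424; term = 0.35409424²·(1 − 0.17694697)·151300000/3190 = 4894.5614.
County 2: Wₕ = 0.29782177; term = 0.29782177²·(1 − 0.18604498)·1110000000/2821 = 28407.512.
Sum = 464899.61.
SE = √(464899.61) = 681.84.

681.84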